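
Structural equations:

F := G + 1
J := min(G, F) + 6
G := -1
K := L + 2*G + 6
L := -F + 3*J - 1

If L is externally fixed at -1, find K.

3

Intervening sets L = -1 and removes its equation (L := -F + 3*J - 1).
K = L + 2*G + 6  [with L=-1, G=-1]  = 3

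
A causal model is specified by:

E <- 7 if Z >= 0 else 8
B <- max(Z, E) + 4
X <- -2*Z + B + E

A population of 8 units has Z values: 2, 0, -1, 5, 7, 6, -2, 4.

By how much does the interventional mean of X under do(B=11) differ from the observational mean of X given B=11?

3

Every unit gets B=11 under the intervention. X values become 14, 18, 21, 8, 4, 6, 23, 10; E[X|do(B=11)] = 13.
E[X|B=11] averages over only the 6 units with B=11 (Z = 2, 0, 5, 7, 6, 4): X = 14, 18, 8, 4, 6, 10, mean 10.
Difference = 13 − 10 = 3.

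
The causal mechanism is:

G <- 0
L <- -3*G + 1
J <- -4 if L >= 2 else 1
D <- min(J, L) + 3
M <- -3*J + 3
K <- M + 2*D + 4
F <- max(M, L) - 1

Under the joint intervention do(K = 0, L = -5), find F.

-1

Setting K = 0, L = -5 by intervention discards those variables' equations.
J = -4 if L >= 2 else 1  [with L=-5]  = 1
M = -3*J + 3  [with J=1]  = 0
F = max(M, L) - 1  [with M=0, L=-5]  = -1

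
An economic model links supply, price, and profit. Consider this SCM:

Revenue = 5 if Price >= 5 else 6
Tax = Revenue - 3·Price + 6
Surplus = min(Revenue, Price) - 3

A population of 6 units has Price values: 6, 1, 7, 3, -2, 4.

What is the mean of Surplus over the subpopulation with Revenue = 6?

E[Surplus|Revenue=6] averages over only the 4 units with Revenue=6 (Price = 1, 3, -2, 4): Surplus = -2, 0, -5, 1, mean -1.5.

-1.5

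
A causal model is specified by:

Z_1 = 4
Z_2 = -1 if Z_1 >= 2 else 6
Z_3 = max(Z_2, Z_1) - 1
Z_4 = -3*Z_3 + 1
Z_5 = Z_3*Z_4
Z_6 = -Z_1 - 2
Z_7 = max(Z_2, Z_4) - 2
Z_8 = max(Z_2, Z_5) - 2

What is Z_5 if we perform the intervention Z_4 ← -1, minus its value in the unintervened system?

21

Intervening sets Z_4 = -1 and removes its equation (Z_4 = -3*Z_3 + 1).
Z_2 = -1 if Z_1 >= 2 else 6  [with Z_1=4]  = -1
Z_3 = max(Z_2, Z_1) - 1  [with Z_2=-1, Z_1=4]  = 3
Z_5 = Z_3*Z_4  [with Z_3=3, Z_4=-1]  = -3
Without intervention: Z_2 = -1 if Z_1 >= 2 else 6  [with Z_1=4]  = -1; Z_3 = max(Z_2, Z_1) - 1  [with Z_2=-1, Z_1=4]  = 3; Z_4 = -3*Z_3 + 1  [with Z_3=3]  = -8; Z_5 = Z_3*Z_4  [with Z_3=3, Z_4=-8]  = -24.
Change = -3 − (-24) = 21.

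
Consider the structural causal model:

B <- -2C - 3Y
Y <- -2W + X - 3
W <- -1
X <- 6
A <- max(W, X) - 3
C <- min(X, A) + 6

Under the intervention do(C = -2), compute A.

3

Under do(C=-2), the mechanism C <- min(X, A) + 6 is discarded; C is fixed at -2.
Since A is not a descendant of the intervened variable, it is unaffected.
A = max(W, X) - 3  [with W=-1, X=6]  = 3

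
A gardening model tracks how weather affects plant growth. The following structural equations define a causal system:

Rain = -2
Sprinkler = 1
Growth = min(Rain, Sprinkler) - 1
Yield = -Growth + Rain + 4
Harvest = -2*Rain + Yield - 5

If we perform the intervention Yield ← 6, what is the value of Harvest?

Intervening sets Yield = 6 and removes its equation (Yield = -Growth + Rain + 4).
Harvest = -2*Rain + Yield - 5  [with Rain=-2, Yield=6]  = 5

5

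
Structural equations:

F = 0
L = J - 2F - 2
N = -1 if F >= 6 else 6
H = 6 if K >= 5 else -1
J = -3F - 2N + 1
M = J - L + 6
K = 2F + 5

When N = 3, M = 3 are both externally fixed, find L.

Setting N = 3, M = 3 by intervention discards those variables' equations.
J = -3F - 2N + 1  [with F=0, N=3]  = -5
L = J - 2F - 2  [with J=-5, F=0]  = -7

-7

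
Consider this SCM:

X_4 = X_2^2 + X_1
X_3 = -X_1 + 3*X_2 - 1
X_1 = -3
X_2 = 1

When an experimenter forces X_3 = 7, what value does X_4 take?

-2

The intervention breaks the incoming arrows to X_3: X_3 = -X_1 + 3*X_2 - 1 no longer applies, and X_3 = 7.
X_4 is not downstream of the intervention, so its value is determined by the original equations.
X_4 = X_2^2 + X_1  [with X_2=1, X_1=-3]  = -2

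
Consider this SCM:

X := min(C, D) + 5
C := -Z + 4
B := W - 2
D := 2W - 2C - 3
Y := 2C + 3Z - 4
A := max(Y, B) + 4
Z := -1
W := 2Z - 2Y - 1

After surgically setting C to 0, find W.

Under do(C=0), the mechanism C := -Z + 4 is discarded; C is fixed at 0.
Y = 2C + 3Z - 4  [with C=0, Z=-1]  = -7
W = 2Z - 2Y - 1  [with Z=-1, Y=-7]  = 11

11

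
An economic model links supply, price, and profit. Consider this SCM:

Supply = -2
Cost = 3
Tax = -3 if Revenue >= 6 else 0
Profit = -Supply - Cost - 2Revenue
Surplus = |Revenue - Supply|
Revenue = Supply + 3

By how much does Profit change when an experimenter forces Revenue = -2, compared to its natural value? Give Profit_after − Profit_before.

6

do(Revenue=-2) replaces the equation Revenue = Supply + 3 with the constant Revenue = -2.
Profit = -Supply - Cost - 2Revenue  [with Supply=-2, Cost=3, Revenue=-2]  = 3
Without intervention: Revenue = Supply + 3  [with Supply=-2]  = 1; Profit = -Supply - Cost - 2Revenue  [with Supply=-2, Cost=3, Revenue=1]  = -3.
Change = 3 − (-3) = 6.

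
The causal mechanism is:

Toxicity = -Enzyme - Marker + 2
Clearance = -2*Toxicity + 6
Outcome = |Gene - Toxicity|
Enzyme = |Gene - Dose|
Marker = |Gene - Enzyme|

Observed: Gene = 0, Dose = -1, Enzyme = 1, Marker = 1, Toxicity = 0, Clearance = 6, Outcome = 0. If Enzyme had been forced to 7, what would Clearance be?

The intervention breaks the incoming arrows to Enzyme: Enzyme = |Gene - Dose| no longer applies, and Enzyme = 7.
Marker = |Gene - Enzyme|  [with Gene=0, Enzyme=7]  = 7
Toxicity = -Enzyme - Marker + 2  [with Enzyme=7, Marker=7]  = -12
Clearance = -2*Toxicity + 6  [with Toxicity=-12]  = 30

30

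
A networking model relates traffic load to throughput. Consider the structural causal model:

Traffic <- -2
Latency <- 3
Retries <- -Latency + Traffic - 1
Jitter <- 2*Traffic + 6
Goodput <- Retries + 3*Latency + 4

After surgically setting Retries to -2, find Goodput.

do(Retries=-2) replaces the equation Retries <- -Latency + Traffic - 1 with the constant Retries = -2.
Goodput = Retries + 3*Latency + 4  [with Retries=-2, Latency=3]  = 11

11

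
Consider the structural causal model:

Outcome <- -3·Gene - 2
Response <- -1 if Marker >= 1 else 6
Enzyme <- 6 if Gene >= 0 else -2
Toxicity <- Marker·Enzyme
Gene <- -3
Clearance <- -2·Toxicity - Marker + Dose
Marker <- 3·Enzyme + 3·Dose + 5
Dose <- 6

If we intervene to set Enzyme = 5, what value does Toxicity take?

190

The intervention breaks the incoming arrows to Enzyme: Enzyme <- 6 if Gene >= 0 else -2 no longer applies, and Enzyme = 5.
Marker = 3·Enzyme + 3·Dose + 5  [with Enzyme=5, Dose=6]  = 38
Toxicity = Marker·Enzyme  [with Marker=38, Enzyme=5]  = 190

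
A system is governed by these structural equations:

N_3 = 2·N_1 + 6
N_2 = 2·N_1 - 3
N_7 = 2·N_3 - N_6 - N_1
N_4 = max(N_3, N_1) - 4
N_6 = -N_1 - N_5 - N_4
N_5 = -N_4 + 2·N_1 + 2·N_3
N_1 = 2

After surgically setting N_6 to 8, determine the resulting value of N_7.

Intervening sets N_6 = 8 and removes its equation (N_6 = -N_1 - N_5 - N_4).
N_3 = 2·N_1 + 6  [with N_1=2]  = 10
N_7 = 2·N_3 - N_6 - N_1  [with N_3=10, N_6=8, N_1=2]  = 10

10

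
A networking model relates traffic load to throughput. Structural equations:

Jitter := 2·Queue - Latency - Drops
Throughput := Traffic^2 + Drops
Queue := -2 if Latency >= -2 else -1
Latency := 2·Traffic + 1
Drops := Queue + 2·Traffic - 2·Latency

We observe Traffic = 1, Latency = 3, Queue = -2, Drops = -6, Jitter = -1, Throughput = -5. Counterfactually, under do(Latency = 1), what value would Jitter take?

-3

do(Latency=1) replaces the equation Latency := 2·Traffic + 1 with the constant Latency = 1.
Queue = -2 if Latency >= -2 else -1  [with Latency=1]  = -2
Drops = Queue + 2·Traffic - 2·Latency  [with Queue=-2, Traffic=1, Latency=1]  = -2
Jitter = 2·Queue - Latency - Drops  [with Queue=-2, Latency=1, Drops=-2]  = -3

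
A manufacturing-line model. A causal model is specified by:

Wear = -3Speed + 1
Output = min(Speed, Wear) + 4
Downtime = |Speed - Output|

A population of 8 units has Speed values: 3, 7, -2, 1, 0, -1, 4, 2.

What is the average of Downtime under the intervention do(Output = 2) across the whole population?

2.25

The intervention sets Output=2 in all 8 units regardless of Speed. Recomputing Downtime per unit gives 1, 5, 4, 1, 2, 3, 2, 0; average 2.25.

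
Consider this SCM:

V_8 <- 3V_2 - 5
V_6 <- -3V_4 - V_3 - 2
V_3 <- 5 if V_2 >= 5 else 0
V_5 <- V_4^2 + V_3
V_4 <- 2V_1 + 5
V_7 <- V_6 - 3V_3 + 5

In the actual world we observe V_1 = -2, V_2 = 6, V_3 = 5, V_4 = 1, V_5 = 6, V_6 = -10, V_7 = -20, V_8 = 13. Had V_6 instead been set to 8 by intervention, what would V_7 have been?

Intervening sets V_6 = 8 and removes its equation (V_6 <- -3V_4 - V_3 - 2).
V_3 = 5 if V_2 >= 5 else 0  [with V_2=6]  = 5
V_7 = V_6 - 3V_3 + 5  [with V_6=8, V_3=5]  = -2

-2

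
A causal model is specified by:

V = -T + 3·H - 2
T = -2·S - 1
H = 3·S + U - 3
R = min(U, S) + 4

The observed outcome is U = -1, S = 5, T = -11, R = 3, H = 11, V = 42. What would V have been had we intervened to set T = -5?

36

The intervention breaks the incoming arrows to T: T = -2·S - 1 no longer applies, and T = -5.
H = 3·S + U - 3  [with S=5, U=-1]  = 11
V = -T + 3·H - 2  [with T=-5, H=11]  = 36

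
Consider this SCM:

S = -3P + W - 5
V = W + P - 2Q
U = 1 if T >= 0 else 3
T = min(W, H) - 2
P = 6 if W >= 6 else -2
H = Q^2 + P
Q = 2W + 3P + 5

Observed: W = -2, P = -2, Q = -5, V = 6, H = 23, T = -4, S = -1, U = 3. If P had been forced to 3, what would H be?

103

do(P=3) replaces the equation P = 6 if W >= 6 else -2 with the constant P = 3.
Q = 2W + 3P + 5  [with W=-2, P=3]  = 10
H = Q^2 + P  [with Q=10, P=3]  = 103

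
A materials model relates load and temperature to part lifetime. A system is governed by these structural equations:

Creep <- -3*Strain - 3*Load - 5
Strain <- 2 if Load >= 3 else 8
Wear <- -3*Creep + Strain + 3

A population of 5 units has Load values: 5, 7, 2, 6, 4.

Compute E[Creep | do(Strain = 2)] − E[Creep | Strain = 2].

Every unit gets Strain=2 under the intervention. Creep values become -26, -32, -17, -29, -23; E[Creep|do(Strain=2)] = -25.4.
Conditioning on Strain=2 selects the 4 unit(s) with Load ∈ {5, 7, 6, 4}. Their Creep values: -26, -32, -29, -23. Mean = -27.5.
Difference = -25.4 − (-27.5) = 2.1.

2.1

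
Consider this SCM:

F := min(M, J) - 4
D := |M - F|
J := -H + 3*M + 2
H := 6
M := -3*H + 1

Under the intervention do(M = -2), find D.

12

do(M=-2) replaces the equation M := -3*H + 1 with the constant M = -2.
J = -H + 3*M + 2  [with H=6, M=-2]  = -10
F = min(M, J) - 4  [with M=-2, J=-10]  = -14
D = |M - F|  [with M=-2, F=-14]  = 12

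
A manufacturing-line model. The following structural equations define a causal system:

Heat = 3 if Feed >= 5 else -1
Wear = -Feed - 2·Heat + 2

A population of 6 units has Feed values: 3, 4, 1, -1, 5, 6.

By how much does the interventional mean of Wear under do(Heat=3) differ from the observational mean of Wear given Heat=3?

2.5

The intervention sets Heat=3 in all 6 units regardless of Feed. Recomputing Wear per unit gives -7, -8, -5, -3, -9, -10; average -7.
Conditioning on Heat=3 selects the 2 unit(s) with Feed ∈ {5, 6}. Their Wear values: -9, -10. Mean = -9.5.
Difference = -7 − (-9.5) = 2.5.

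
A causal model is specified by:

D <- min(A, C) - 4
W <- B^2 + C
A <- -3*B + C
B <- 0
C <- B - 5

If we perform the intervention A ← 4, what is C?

-5

Under do(A=4), the mechanism A <- -3*B + C is discarded; A is fixed at 4.
Since C is not a descendant of the intervened variable, it is unaffected.
C = B - 5  [with B=0]  = -5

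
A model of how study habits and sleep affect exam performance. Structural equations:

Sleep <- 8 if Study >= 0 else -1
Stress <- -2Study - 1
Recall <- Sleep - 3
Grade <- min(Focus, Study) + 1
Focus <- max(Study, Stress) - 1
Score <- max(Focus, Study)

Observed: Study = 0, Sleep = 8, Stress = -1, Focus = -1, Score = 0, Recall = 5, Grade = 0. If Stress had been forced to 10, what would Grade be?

The intervention breaks the incoming arrows to Stress: Stress <- -2Study - 1 no longer applies, and Stress = 10.
Focus = max(Study, Stress) - 1  [with Study=0, Stress=10]  = 9
Grade = min(Focus, Study) + 1  [with Focus=9, Study=0]  = 1

1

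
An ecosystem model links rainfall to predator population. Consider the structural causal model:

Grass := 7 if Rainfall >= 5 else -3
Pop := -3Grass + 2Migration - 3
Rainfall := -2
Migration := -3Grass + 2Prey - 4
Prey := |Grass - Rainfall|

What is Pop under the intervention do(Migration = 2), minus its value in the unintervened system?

-10

Intervening sets Migration = 2 and removes its equation (Migration := -3Grass + 2Prey - 4).
Grass = 7 if Rainfall >= 5 else -3  [with Rainfall=-2]  = -3
Pop = -3Grass + 2Migration - 3  [with Grass=-3, Migration=2]  = 10
Without intervention: Grass = 7 if Rainfall >= 5 else -3  [with Rainfall=-2]  = -3; Prey = |Grass - Rainfall|  [with Grass=-3, Rainfall=-2]  = 1; Migration = -3Grass + 2Prey - 4  [with Grass=-3, Prey=1]  = 7; Pop = -3Grass + 2Migration - 3  [with Grass=-3, Migration=7]  = 20.
Change = 10 − 20 = -10.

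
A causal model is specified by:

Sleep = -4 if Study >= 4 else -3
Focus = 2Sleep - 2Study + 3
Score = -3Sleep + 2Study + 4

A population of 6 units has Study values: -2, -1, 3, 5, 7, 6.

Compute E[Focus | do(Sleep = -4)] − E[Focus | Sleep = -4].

The intervention sets Sleep=-4 in all 6 units regardless of Study. Recomputing Focus per unit gives -1, -3, -11, -15, -19, -17; average -11.
Observing Sleep=-4 restricts to units where Sleep's equation naturally yields -4: Study ∈ {5, 7, 6}. In that subpopulation Focus = -15, -19, -17, mean -17.
Difference = -11 − (-17) = 6.

6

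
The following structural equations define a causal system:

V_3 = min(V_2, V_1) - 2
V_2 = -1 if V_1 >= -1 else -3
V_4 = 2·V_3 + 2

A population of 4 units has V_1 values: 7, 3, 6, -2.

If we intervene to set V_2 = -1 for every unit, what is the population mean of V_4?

Every unit gets V_2=-1 under the intervention. V_4 values become -4, -4, -4, -6; E[V_4|do(V_2=-1)] = -4.5.

-4.5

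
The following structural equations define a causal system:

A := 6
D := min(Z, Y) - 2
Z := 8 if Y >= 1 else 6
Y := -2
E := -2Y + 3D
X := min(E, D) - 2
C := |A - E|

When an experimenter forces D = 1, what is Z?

Under do(D=1), the mechanism D := min(Z, Y) - 2 is discarded; D is fixed at 1.
Since Z is not a descendant of the intervened variable, it is unaffected.
Z = 8 if Y >= 1 else 6  [with Y=-2]  = 6

6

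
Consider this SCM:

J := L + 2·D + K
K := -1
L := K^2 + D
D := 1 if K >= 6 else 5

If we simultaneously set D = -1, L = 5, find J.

Setting D = -1, L = 5 by intervention discards those variables' equations.
J = L + 2·D + K  [with L=5, D=-1, K=-1]  = 2

2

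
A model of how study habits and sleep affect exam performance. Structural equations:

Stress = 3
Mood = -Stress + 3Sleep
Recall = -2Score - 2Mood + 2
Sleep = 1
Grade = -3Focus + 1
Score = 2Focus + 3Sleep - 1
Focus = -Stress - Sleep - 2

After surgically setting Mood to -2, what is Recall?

The intervention breaks the incoming arrows to Mood: Mood = -Stress + 3Sleep no longer applies, and Mood = -2.
Focus = -Stress - Sleep - 2  [with Stress=3, Sleep=1]  = -6
Score = 2Focus + 3Sleep - 1  [with Focus=-6, Sleep=1]  = -10
Recall = -2Score - 2Mood + 2  [with Score=-10, Mood=-2]  = 26

26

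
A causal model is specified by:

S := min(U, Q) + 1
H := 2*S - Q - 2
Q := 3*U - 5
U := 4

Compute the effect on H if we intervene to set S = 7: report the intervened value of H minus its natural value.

The intervention breaks the incoming arrows to S: S := min(U, Q) + 1 no longer applies, and S = 7.
Q = 3*U - 5  [with U=4]  = 7
H = 2*S - Q - 2  [with S=7, Q=7]  = 5
Without intervention: Q = 3*U - 5  [with U=4]  = 7; S = min(U, Q) + 1  [with U=4, Q=7]  = 5; H = 2*S - Q - 2  [with S=5, Q=7]  = 1.
Change = 5 − 1 = 4.

4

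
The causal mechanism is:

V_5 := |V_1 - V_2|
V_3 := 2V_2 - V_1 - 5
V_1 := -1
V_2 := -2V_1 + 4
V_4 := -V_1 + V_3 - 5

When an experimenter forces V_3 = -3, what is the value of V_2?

Under do(V_3=-3), the mechanism V_3 := 2V_2 - V_1 - 5 is discarded; V_3 is fixed at -3.
Since V_2 is not a descendant of the intervened variable, it is unaffected.
V_2 = -2V_1 + 4  [with V_1=-1]  = 6

6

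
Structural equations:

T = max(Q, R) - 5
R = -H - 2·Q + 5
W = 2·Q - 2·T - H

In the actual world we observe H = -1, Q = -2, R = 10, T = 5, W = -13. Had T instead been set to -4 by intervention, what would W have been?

Intervening sets T = -4 and removes its equation (T = max(Q, R) - 5).
W = 2·Q - 2·T - H  [with Q=-2, T=-4, H=-1]  = 5

5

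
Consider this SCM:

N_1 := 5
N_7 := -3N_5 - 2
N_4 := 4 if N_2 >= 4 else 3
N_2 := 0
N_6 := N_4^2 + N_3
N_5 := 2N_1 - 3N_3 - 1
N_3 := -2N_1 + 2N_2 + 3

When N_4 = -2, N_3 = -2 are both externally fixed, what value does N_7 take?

The joint intervention fixes N_4 = -2, N_3 = -2, removing each variable's own equation.
N_5 = 2N_1 - 3N_3 - 1  [with N_1=5, N_3=-2]  = 15
N_7 = -3N_5 - 2  [with N_5=15]  = -47

-47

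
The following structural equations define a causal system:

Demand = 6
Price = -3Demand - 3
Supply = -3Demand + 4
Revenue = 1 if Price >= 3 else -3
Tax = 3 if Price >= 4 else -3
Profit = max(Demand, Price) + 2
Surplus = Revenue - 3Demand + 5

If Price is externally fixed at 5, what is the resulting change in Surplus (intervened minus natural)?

Under do(Price=5), the mechanism Price = -3Demand - 3 is discarded; Price is fixed at 5.
Revenue = 1 if Price >= 3 else -3  [with Price=5]  = 1
Surplus = Revenue - 3Demand + 5  [with Revenue=1, Demand=6]  = -12
Without intervention: Price = -3Demand - 3  [with Demand=6]  = -21; Revenue = 1 if Price >= 3 else -3  [with Price=-21]  = -3; Surplus = Revenue - 3Demand + 5  [with Revenue=-3, Demand=6]  = -16.
Change = -12 − (-16) = 4.

4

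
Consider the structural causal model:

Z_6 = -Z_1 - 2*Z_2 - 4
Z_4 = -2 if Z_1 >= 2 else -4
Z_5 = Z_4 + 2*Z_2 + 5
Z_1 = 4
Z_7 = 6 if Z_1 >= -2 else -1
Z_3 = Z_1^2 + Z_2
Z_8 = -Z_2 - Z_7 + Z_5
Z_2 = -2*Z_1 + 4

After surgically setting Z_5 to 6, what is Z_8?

4

do(Z_5=6) replaces the equation Z_5 = Z_4 + 2*Z_2 + 5 with the constant Z_5 = 6.
Z_2 = -2*Z_1 + 4  [with Z_1=4]  = -4
Z_7 = 6 if Z_1 >= -2 else -1  [with Z_1=4]  = 6
Z_8 = -Z_2 - Z_7 + Z_5  [with Z_2=-4, Z_7=6, Z_5=6]  = 4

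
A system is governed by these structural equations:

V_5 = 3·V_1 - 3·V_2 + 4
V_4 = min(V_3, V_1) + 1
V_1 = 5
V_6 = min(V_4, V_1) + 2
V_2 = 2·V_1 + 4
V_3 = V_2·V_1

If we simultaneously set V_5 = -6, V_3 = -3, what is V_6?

The joint intervention fixes V_5 = -6, V_3 = -3, removing each variable's own equation.
V_4 = min(V_3, V_1) + 1  [with V_3=-3, V_1=5]  = -2
V_6 = min(V_4, V_1) + 2  [with V_4=-2, V_1=5]  = 0

0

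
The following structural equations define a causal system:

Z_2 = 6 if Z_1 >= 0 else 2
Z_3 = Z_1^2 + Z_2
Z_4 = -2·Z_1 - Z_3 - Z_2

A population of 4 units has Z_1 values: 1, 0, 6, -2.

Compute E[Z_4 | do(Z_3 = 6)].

-13.5

The intervention sets Z_3=6 in all 4 units regardless of Z_1. Recomputing Z_4 per unit gives -14, -12, -24, -4; average -13.5.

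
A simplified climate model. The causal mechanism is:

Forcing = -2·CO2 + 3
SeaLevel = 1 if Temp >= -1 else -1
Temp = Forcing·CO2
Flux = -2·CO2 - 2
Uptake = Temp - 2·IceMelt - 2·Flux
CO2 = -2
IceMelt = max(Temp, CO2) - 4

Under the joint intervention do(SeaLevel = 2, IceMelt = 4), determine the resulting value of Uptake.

-26

Setting SeaLevel = 2, IceMelt = 4 by intervention discards those variables' equations.
Forcing = -2·CO2 + 3  [with CO2=-2]  = 7
Temp = Forcing·CO2  [with Forcing=7, CO2=-2]  = -14
Flux = -2·CO2 - 2  [with CO2=-2]  = 2
Uptake = Temp - 2·IceMelt - 2·Flux  [with Temp=-14, IceMelt=4, Flux=2]  = -26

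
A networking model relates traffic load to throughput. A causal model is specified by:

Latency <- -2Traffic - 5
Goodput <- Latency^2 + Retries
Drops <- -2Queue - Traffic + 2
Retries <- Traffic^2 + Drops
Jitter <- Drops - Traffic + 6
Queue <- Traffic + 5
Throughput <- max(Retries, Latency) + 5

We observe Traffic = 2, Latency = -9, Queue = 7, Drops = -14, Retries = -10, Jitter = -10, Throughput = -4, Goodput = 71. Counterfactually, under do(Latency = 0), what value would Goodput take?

-10

do(Latency=0) replaces the equation Latency <- -2Traffic - 5 with the constant Latency = 0.
Queue = Traffic + 5  [with Traffic=2]  = 7
Drops = -2Queue - Traffic + 2  [with Queue=7, Traffic=2]  = -14
Retries = Traffic^2 + Drops  [with Traffic=2, Drops=-14]  = -10
Goodput = Latency^2 + Retries  [with Latency=0, Retries=-10]  = -10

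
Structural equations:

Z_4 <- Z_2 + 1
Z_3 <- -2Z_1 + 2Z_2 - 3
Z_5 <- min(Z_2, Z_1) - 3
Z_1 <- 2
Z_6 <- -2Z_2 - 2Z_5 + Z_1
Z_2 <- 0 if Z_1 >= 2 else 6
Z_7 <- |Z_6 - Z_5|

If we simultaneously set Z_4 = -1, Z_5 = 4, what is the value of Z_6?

-6

The joint intervention fixes Z_4 = -1, Z_5 = 4, removing each variable's own equation.
Z_2 = 0 if Z_1 >= 2 else 6  [with Z_1=2]  = 0
Z_6 = -2Z_2 - 2Z_5 + Z_1  [with Z_2=0, Z_5=4, Z_1=2]  = -6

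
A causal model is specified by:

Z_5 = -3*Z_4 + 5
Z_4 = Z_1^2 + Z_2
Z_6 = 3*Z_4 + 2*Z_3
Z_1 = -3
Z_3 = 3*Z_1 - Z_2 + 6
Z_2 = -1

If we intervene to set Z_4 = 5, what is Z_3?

-2

Under do(Z_4=5), the mechanism Z_4 = Z_1^2 + Z_2 is discarded; Z_4 is fixed at 5.
Since Z_3 is not a descendant of the intervened variable, it is unaffected.
Z_3 = 3*Z_1 - Z_2 + 6  [with Z_1=-3, Z_2=-1]  = -2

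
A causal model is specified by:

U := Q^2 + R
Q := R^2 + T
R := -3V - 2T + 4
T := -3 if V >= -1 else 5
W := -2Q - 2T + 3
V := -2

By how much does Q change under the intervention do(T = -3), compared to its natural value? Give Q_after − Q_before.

Under do(T=-3), the mechanism T := -3 if V >= -1 else 5 is discarded; T is fixed at -3.
R = -3V - 2T + 4  [with V=-2, T=-3]  = 16
Q = R^2 + T  [with R=16, T=-3]  = 253
Without intervention: T = -3 if V >= -1 else 5  [with V=-2]  = 5; R = -3V - 2T + 4  [with V=-2, T=5]  = 0; Q = R^2 + T  [with R=0, T=5]  = 5.
Change = 253 − 5 = 248.

248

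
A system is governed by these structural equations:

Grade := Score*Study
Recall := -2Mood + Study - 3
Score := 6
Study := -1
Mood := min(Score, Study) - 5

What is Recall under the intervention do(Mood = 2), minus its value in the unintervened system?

-16

The intervention breaks the incoming arrows to Mood: Mood := min(Score, Study) - 5 no longer applies, and Mood = 2.
Recall = -2Mood + Study - 3  [with Mood=2, Study=-1]  = -8
Without intervention: Mood = min(Score, Study) - 5  [with Score=6, Study=-1]  = -6; Recall = -2Mood + Study - 3  [with Mood=-6, Study=-1]  = 8.
Change = -8 − 8 = -16.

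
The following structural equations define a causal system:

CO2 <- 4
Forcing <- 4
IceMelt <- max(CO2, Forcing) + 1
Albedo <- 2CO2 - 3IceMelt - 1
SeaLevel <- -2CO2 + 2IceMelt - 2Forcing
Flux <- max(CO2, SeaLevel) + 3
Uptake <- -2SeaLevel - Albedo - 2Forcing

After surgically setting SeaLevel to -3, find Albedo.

The intervention breaks the incoming arrows to SeaLevel: SeaLevel <- -2CO2 + 2IceMelt - 2Forcing no longer applies, and SeaLevel = -3.
Since Albedo is not a descendant of the intervened variable, it is unaffected.
IceMelt = max(CO2, Forcing) + 1  [with CO2=4, Forcing=4]  = 5
Albedo = 2CO2 - 3IceMelt - 1  [with CO2=4, IceMelt=5]  = -8

-8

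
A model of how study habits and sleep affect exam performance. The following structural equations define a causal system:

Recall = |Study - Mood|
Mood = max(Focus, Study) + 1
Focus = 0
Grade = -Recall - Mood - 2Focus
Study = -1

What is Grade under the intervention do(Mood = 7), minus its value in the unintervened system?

-12

do(Mood=7) replaces the equation Mood = max(Focus, Study) + 1 with the constant Mood = 7.
Recall = |Study - Mood|  [with Study=-1, Mood=7]  = 8
Grade = -Recall - Mood - 2Focus  [with Recall=8, Mood=7, Focus=0]  = -15
Without intervention: Mood = max(Focus, Study) + 1  [with Focus=0, Study=-1]  = 1; Recall = |Study - Mood|  [with Study=-1, Mood=1]  = 2; Grade = -Recall - Mood - 2Focus  [with Recall=2, Mood=1, Focus=0]  = -3.
Change = -15 − (-3) = -12.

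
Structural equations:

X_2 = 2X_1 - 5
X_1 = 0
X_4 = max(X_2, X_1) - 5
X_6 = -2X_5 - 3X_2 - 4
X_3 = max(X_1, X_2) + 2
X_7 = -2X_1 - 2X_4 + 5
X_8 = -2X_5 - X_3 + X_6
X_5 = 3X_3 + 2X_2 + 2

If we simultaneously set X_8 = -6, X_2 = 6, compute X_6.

-98

The joint intervention fixes X_8 = -6, X_2 = 6, removing each variable's own equation.
X_3 = max(X_1, X_2) + 2  [with X_1=0, X_2=6]  = 8
X_5 = 3X_3 + 2X_2 + 2  [with X_3=8, X_2=6]  = 38
X_6 = -2X_5 - 3X_2 - 4  [with X_5=38, X_2=6]  = -98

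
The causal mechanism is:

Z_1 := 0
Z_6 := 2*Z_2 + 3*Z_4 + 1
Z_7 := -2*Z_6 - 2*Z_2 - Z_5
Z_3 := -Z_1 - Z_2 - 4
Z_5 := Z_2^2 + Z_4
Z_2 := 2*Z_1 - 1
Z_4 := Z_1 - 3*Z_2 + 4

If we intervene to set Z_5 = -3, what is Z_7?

-35

Under do(Z_5=-3), the mechanism Z_5 := Z_2^2 + Z_4 is discarded; Z_5 is fixed at -3.
Z_2 = 2*Z_1 - 1  [with Z_1=0]  = -1
Z_4 = Z_1 - 3*Z_2 + 4  [with Z_1=0, Z_2=-1]  = 7
Z_6 = 2*Z_2 + 3*Z_4 + 1  [with Z_2=-1, Z_4=7]  = 20
Z_7 = -2*Z_6 - 2*Z_2 - Z_5  [with Z_6=20, Z_2=-1, Z_5=-3]  = -35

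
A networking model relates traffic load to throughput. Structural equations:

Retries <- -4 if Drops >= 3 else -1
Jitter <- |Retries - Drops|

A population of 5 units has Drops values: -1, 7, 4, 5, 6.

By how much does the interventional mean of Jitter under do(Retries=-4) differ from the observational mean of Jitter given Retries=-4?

-1.3

Under do(Retries=-4), Retries's equation is replaced by Retries=-4 for every unit. Per-unit Jitter: 3, 11, 8, 9, 10. Mean = 8.2.
Conditioning on Retries=-4 selects the 4 unit(s) with Drops ∈ {7, 4, 5, 6}. Their Jitter values: 11, 8, 9, 10. Mean = 9.5.
Difference = 8.2 − 9.5 = -1.3.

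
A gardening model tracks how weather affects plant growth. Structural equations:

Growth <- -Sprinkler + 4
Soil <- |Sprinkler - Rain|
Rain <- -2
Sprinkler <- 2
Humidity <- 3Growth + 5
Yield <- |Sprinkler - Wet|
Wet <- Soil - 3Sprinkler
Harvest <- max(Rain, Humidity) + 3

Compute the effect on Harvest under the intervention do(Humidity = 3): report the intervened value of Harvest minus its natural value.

-8

Intervening sets Humidity = 3 and removes its equation (Humidity <- 3Growth + 5).
Harvest = max(Rain, Humidity) + 3  [with Rain=-2, Humidity=3]  = 6
Without intervention: Growth = -Sprinkler + 4  [with Sprinkler=2]  = 2; Humidity = 3Growth + 5  [with Growth=2]  = 11; Harvest = max(Rain, Humidity) + 3  [with Rain=-2, Humidity=11]  = 14.
Change = 6 − 14 = -8.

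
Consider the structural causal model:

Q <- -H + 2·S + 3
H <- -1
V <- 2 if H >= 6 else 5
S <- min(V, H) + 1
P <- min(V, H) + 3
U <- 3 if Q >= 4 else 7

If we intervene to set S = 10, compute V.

Under do(S=10), the mechanism S <- min(V, H) + 1 is discarded; S is fixed at 10.
Since V is not a descendant of the intervened variable, it is unaffected.
V = 2 if H >= 6 else 5  [with H=-1]  = 5

5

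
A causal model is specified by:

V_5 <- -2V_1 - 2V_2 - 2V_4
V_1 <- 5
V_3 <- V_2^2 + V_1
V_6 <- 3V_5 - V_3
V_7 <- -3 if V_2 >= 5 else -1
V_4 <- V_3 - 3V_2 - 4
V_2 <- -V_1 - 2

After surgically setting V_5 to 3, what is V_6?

The intervention breaks the incoming arrows to V_5: V_5 <- -2V_1 - 2V_2 - 2V_4 no longer applies, and V_5 = 3.
V_2 = -V_1 - 2  [with V_1=5]  = -7
V_3 = V_2^2 + V_1  [with V_2=-7, V_1=5]  = 54
V_6 = 3V_5 - V_3  [with V_5=3, V_3=54]  = -45

-45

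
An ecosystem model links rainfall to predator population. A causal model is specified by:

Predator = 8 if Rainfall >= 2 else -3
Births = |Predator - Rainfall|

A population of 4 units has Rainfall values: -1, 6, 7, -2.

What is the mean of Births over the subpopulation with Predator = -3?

E[Births|Predator=-3] averages over only the 2 units with Predator=-3 (Rainfall = -1, -2): Births = 2, 1, mean 1.5.

1.5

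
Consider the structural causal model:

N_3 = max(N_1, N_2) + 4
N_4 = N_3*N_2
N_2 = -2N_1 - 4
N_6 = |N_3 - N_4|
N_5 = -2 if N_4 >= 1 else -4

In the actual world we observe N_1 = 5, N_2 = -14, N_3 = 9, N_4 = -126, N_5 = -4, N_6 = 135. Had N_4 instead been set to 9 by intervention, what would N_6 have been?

0

Under do(N_4=9), the mechanism N_4 = N_3*N_2 is discarded; N_4 is fixed at 9.
N_2 = -2N_1 - 4  [with N_1=5]  = -14
N_3 = max(N_1, N_2) + 4  [with N_1=5, N_2=-14]  = 9
N_6 = |N_3 - N_4|  [with N_3=9, N_4=9]  = 0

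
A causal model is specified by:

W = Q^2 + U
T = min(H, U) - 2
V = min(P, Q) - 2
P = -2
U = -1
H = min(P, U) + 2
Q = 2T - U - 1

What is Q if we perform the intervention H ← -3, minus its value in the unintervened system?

-4

do(H=-3) replaces the equation H = min(P, U) + 2 with the constant H = -3.
T = min(H, U) - 2  [with H=-3, U=-1]  = -5
Q = 2T - U - 1  [with T=-5, U=-1]  = -10
Without intervention: H = min(P, U) + 2  [with P=-2, U=-1]  = 0; T = min(H, U) - 2  [with H=0, U=-1]  = -3; Q = 2T - U - 1  [with T=-3, U=-1]  = -6.
Change = -10 − (-6) = -4.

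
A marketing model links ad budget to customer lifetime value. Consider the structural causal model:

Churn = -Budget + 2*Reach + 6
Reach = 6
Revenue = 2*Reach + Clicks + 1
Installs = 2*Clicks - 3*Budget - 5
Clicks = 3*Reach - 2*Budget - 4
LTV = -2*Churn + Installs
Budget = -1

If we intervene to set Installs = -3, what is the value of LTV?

The intervention breaks the incoming arrows to Installs: Installs = 2*Clicks - 3*Budget - 5 no longer applies, and Installs = -3.
Churn = -Budget + 2*Reach + 6  [with Budget=-1, Reach=6]  = 19
LTV = -2*Churn + Installs  [with Churn=19, Installs=-3]  = -41

-41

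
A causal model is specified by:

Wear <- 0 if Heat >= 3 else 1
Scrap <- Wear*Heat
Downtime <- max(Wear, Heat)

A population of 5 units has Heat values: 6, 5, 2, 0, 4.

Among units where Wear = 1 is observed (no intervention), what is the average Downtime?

Conditioning on Wear=1 selects the 2 unit(s) with Heat ∈ {2, 0}. Their Downtime values: 2, 1. Mean = 1.5.

1.5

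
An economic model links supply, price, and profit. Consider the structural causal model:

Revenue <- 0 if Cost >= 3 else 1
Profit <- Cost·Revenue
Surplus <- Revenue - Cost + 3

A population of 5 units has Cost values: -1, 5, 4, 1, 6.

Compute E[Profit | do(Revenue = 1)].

Every unit gets Revenue=1 under the intervention. Profit values become -1, 5, 4, 1, 6; E[Profit|do(Revenue=1)] = 3.

3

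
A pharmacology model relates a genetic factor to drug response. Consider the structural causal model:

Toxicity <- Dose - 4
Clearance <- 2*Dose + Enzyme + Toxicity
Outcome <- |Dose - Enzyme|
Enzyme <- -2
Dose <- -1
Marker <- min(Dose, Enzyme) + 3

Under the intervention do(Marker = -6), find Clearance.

-9

do(Marker=-6) replaces the equation Marker <- min(Dose, Enzyme) + 3 with the constant Marker = -6.
Clearance is not downstream of the intervention, so its value is determined by the original equations.
Toxicity = Dose - 4  [with Dose=-1]  = -5
Clearance = 2*Dose + Enzyme + Toxicity  [with Dose=-1, Enzyme=-2, Toxicity=-5]  = -9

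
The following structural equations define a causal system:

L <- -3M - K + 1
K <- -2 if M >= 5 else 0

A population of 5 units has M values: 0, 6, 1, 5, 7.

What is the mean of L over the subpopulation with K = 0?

Observing K=0 restricts to units where K's equation naturally yields 0: M ∈ {0, 1}. In that subpopulation L = 1, -2, mean -0.5.

-0.5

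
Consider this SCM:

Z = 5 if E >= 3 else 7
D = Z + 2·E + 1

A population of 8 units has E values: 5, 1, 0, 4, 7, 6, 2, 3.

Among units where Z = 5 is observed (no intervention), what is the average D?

16

Observing Z=5 restricts to units where Z's equation naturally yields 5: E ∈ {5, 4, 7, 6, 3}. In that subpopulation D = 16, 14, 20, 18, 12, mean 16.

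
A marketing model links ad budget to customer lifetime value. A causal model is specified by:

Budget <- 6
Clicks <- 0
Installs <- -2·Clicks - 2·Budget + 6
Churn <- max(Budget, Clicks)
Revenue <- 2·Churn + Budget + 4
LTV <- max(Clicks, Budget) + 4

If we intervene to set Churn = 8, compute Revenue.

Intervening sets Churn = 8 and removes its equation (Churn <- max(Budget, Clicks)).
Revenue = 2·Churn + Budget + 4  [with Churn=8, Budget=6]  = 26

26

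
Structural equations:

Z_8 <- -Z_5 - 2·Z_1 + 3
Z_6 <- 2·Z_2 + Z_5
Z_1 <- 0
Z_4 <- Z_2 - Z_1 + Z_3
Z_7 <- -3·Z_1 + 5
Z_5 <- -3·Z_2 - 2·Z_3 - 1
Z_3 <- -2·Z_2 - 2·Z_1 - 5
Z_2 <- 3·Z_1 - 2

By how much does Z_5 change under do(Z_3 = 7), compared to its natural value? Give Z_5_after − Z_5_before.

-16

do(Z_3=7) replaces the equation Z_3 <- -2·Z_2 - 2·Z_1 - 5 with the constant Z_3 = 7.
Z_2 = 3·Z_1 - 2  [with Z_1=0]  = -2
Z_5 = -3·Z_2 - 2·Z_3 - 1  [with Z_2=-2, Z_3=7]  = -9
Without intervention: Z_2 = 3·Z_1 - 2  [with Z_1=0]  = -2; Z_3 = -2·Z_2 - 2·Z_1 - 5  [with Z_2=-2, Z_1=0]  = -1; Z_5 = -3·Z_2 - 2·Z_3 - 1  [with Z_2=-2, Z_3=-1]  = 7.
Change = -9 − 7 = -16.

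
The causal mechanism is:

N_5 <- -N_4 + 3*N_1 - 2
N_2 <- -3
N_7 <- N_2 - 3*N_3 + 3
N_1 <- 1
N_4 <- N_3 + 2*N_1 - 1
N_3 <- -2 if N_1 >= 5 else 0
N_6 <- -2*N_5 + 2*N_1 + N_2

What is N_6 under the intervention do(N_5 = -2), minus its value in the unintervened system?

The intervention breaks the incoming arrows to N_5: N_5 <- -N_4 + 3*N_1 - 2 no longer applies, and N_5 = -2.
N_6 = -2*N_5 + 2*N_1 + N_2  [with N_5=-2, N_1=1, N_2=-3]  = 3
Without intervention: N_3 = -2 if N_1 >= 5 else 0  [with N_1=1]  = 0; N_4 = N_3 + 2*N_1 - 1  [with N_3=0, N_1=1]  = 1; N_5 = -N_4 + 3*N_1 - 2  [with N_4=1, N_1=1]  = 0; N_6 = -2*N_5 + 2*N_1 + N_2  [with N_5=0, N_1=1, N_2=-3]  = -1.
Change = 3 − (-1) = 4.

4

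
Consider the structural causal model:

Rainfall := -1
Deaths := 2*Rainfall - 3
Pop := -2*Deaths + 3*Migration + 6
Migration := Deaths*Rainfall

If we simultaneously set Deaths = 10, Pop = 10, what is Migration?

The joint intervention fixes Deaths = 10, Pop = 10, removing each variable's own equation.
Migration = Deaths*Rainfall  [with Deaths=10, Rainfall=-1]  = -10

-10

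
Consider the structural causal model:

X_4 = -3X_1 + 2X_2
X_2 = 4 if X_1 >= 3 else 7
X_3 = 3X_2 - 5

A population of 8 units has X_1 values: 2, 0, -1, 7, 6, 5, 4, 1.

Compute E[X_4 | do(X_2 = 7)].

Under do(X_2=7), X_2's equation is replaced by X_2=7 for every unit. Per-unit X_4: 8, 14, 17, -7, -4, -1, 2, 11. Mean = 5.

5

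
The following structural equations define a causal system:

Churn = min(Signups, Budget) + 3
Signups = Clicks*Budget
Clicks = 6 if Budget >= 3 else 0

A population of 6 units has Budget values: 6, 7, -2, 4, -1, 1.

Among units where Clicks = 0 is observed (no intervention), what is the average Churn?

Conditioning on Clicks=0 selects the 3 unit(s) with Budget ∈ {-2, -1, 1}. Their Churn values: 1, 2, 3. Mean = 2.

2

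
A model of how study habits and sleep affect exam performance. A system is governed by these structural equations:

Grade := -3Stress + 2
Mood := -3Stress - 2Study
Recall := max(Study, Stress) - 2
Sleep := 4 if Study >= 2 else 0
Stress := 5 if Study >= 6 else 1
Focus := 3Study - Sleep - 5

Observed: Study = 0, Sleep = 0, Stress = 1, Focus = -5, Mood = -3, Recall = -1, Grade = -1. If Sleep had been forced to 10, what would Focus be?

Under do(Sleep=10), the mechanism Sleep := 4 if Study >= 2 else 0 is discarded; Sleep is fixed at 10.
Focus = 3Study - Sleep - 5  [with Study=0, Sleep=10]  = -15

-15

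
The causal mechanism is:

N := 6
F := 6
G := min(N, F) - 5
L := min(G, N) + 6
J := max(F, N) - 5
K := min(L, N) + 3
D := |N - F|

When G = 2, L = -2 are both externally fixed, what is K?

1

Setting G = 2, L = -2 by intervention discards those variables' equations.
K = min(L, N) + 3  [with L=-2, N=6]  = 1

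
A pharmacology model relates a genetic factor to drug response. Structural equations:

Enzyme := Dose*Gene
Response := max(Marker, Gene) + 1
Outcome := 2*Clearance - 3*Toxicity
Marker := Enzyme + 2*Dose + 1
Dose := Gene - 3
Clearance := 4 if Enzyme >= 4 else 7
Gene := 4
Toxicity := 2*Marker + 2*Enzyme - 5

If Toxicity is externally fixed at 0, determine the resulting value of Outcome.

Intervening sets Toxicity = 0 and removes its equation (Toxicity := 2*Marker + 2*Enzyme - 5).
Dose = Gene - 3  [with Gene=4]  = 1
Enzyme = Dose*Gene  [with Dose=1, Gene=4]  = 4
Clearance = 4 if Enzyme >= 4 else 7  [with Enzyme=4]  = 4
Outcome = 2*Clearance - 3*Toxicity  [with Clearance=4, Toxicity=0]  = 8

8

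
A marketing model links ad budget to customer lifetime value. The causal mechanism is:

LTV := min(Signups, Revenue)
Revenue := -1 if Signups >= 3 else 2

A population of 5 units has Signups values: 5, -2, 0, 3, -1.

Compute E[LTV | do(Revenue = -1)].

Every unit gets Revenue=-1 under the intervention. LTV values become -1, -2, -1, -1, -1; E[LTV|do(Revenue=-1)] = -1.2.

-1.2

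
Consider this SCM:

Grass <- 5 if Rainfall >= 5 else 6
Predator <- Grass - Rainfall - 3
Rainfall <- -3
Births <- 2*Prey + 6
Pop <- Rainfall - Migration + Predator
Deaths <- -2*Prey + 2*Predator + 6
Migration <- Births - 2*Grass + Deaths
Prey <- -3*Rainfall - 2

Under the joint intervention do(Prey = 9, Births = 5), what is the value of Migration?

Under do(Prey = 9, Births = 5), each intervened variable's structural equation is replaced by its fixed value.
Grass = 5 if Rainfall >= 5 else 6  [with Rainfall=-3]  = 6
Predator = Grass - Rainfall - 3  [with Grass=6, Rainfall=-3]  = 6
Deaths = -2*Prey + 2*Predator + 6  [with Prey=9, Predator=6]  = 0
Migration = Births - 2*Grass + Deaths  [with Births=5, Grass=6, Deaths=0]  = -7

-7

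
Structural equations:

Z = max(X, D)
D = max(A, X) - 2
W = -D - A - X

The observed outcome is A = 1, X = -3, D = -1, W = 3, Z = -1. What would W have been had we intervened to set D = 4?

The intervention breaks the incoming arrows to D: D = max(A, X) - 2 no longer applies, and D = 4.
W = -D - A - X  [with D=4, A=1, X=-3]  = -2

-2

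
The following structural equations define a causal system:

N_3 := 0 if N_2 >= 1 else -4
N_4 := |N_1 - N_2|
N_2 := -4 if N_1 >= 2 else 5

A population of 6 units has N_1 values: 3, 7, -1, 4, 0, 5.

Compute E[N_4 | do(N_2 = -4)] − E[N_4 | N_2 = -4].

-1.75

The intervention sets N_2=-4 in all 6 units regardless of N_1. Recomputing N_4 per unit gives 7, 11, 3, 8, 4, 9; average 7.
Conditioning on N_2=-4 selects the 4 unit(s) with N_1 ∈ {3, 7, 4, 5}. Their N_4 values: 7, 11, 8, 9. Mean = 8.75.
Difference = 7 − 8.75 = -1.75.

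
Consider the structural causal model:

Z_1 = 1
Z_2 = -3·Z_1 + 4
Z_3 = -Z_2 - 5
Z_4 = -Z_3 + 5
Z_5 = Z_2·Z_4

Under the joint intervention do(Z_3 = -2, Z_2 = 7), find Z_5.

Setting Z_3 = -2, Z_2 = 7 by intervention discards those variables' equations.
Z_4 = -Z_3 + 5  [with Z_3=-2]  = 7
Z_5 = Z_2·Z_4  [with Z_2=7, Z_4=7]  = 49

49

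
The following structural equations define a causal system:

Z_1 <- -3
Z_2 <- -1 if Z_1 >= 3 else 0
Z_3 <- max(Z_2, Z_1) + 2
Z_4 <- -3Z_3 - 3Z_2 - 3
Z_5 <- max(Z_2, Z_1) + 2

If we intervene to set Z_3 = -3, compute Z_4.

The intervention breaks the incoming arrows to Z_3: Z_3 <- max(Z_2, Z_1) + 2 no longer applies, and Z_3 = -3.
Z_2 = -1 if Z_1 >= 3 else 0  [with Z_1=-3]  = 0
Z_4 = -3Z_3 - 3Z_2 - 3  [with Z_3=-3, Z_2=0]  = 6

6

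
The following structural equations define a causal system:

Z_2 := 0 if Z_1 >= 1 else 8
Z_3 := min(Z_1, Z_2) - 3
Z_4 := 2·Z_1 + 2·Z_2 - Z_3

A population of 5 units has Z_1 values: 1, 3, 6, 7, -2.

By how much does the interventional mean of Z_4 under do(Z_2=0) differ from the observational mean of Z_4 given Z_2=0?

-2.1

do(Z_2=0) breaks Z_2's dependence on Z_1. With Z_2=0 fixed, Z_4 across the units is 5, 9, 15, 17, 1, mean 9.4.
E[Z_4|Z_2=0] averages over only the 4 units with Z_2=0 (Z_1 = 1, 3, 6, 7): Z_4 = 5, 9, 15, 17, mean 11.5.
Difference = 9.4 − 11.5 = -2.1.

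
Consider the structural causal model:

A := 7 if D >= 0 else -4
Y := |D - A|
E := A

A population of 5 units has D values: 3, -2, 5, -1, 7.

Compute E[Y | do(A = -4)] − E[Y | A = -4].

3.9

The intervention sets A=-4 in all 5 units regardless of D. Recomputing Y per unit gives 7, 2, 9, 3, 11; average 6.4.
E[Y|A=-4] averages over only the 2 units with A=-4 (D = -2, -1): Y = 2, 3, mean 2.5.
Difference = 6.4 − 2.5 = 3.9.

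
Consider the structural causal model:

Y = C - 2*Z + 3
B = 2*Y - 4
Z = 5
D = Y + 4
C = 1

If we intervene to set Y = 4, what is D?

The intervention breaks the incoming arrows to Y: Y = C - 2*Z + 3 no longer applies, and Y = 4.
D = Y + 4  [with Y=4]  = 8

8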